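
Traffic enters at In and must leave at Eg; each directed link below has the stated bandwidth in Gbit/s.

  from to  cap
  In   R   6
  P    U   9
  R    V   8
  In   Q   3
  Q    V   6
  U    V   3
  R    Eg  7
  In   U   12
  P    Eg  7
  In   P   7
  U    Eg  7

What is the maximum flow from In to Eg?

Augment In→P→Eg: bottleneck 7, flow now 7.
Augment In→R→Eg: bottleneck 6, flow now 13.
Augment In→U→Eg: bottleneck 7, flow now 20.
No augmenting path remains; maximum flow = 20.
In the residual graph, reachable from In: {In, Q, U, V}.
Min-cut edges: In→P (7), In→R (6), U→Eg (7); capacity 7 + 6 + 7 = 20.
This cut is saturated, so no flow can exceed 20.

20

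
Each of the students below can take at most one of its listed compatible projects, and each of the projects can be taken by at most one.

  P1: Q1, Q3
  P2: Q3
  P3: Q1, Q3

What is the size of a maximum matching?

2

Unit-capacity flow: source→left, listed edges, right→sink; max matching = max flow.
Augmenting path P1→Q1 (+1); matched 1.
Augmenting path P2→Q3 (+1); matched 2.
No augmenting path remains; maximum matching = 2.
König certificate: {Q1, Q3} is a vertex cover of size 2 (every listed pair touches it), so no matching can be larger.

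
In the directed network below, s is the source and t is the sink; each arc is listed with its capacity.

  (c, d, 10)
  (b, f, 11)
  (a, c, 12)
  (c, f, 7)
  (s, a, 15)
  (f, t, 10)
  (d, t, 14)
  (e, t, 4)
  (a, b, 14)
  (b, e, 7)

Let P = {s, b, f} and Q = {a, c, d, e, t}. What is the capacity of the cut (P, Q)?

32

Edges leaving {s, b, f}: s→a (15), b→e (7), f→t (10).
Cut capacity = 15 + 7 + 10 = 32.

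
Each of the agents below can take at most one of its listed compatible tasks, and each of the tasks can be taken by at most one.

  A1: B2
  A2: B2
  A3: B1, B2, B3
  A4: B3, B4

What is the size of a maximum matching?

3

Unit-capacity flow: source→left, listed edges, right→sink; max matching = max flow.
Augmenting path A1→B2 (+1); matched 1.
Augmenting path A3→B1 (+1); matched 2.
Augmenting path A4→B3 (+1); matched 3.
No augmenting path remains; maximum matching = 3.
König certificate: {A3, A4, B2} is a vertex cover of size 3 (every listed pair touches it), so no matching can be larger.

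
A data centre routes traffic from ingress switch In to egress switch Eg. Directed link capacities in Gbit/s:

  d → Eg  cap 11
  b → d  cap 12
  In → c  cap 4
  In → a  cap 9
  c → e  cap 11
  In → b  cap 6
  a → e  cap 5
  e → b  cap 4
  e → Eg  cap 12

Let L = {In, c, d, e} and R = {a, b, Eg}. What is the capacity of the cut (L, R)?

Edges leaving {In, c, d, e}: In→a (9), In→b (6), d→Eg (11), e→b (4), e→Eg (12).
Cut capacity = 9 + 6 + 11 + 4 + 12 = 42.

42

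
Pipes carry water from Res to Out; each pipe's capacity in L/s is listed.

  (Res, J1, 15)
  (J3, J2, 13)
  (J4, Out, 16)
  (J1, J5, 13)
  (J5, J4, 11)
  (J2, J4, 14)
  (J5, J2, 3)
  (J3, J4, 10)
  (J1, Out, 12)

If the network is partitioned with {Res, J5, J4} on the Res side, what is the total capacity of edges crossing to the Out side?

34

Edges leaving {Res, J5, J4}: Res→J1 (15), J5→J2 (3), J4→Out (16).
Cut capacity = 15 + 3 + 16 = 34.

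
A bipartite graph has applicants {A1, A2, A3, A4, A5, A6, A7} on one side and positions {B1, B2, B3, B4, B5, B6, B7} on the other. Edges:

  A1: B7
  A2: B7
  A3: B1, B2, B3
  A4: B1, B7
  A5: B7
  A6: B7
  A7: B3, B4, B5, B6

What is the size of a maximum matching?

Unit-capacity flow: source→left, listed edges, right→sink; max matching = max flow.
Augmenting path A1→B7 (+1); matched 1.
Augmenting path A3→B1 (+1); matched 2.
Augmenting path A7→B3 (+1); matched 3.
Augmenting path A4→B1→A3→B2 (+1); matched 4.
No augmenting path remains; maximum matching = 4.
König certificate: {A3, A4, A7, B7} is a vertex cover of size 4 (every listed pair touches it), so no matching can be larger.

4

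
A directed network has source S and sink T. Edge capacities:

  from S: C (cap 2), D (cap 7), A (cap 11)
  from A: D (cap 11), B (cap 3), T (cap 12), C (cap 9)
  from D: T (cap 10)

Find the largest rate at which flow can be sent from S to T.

18

Augment S→A→T: bottleneck 11, flow now 11.
Augment S→D→T: bottleneck 7, flow now 18.
No augmenting path remains; maximum flow = 18.
In the residual graph, reachable from S: {S, C}.
Min-cut edges: S→A (11), S→D (7); capacity 11 + 7 = 18.
This cut is saturated, so no flow can exceed 18.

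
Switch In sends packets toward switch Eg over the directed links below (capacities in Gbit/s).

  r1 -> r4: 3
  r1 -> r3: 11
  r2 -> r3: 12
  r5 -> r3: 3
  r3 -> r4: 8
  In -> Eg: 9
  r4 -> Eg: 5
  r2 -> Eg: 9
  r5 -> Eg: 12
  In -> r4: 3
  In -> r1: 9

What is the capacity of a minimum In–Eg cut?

14

Augment In→Eg: bottleneck 9, flow now 9.
Augment In→r4→Eg: bottleneck 3, flow now 12.
Augment In→r1→r4→Eg: bottleneck 2, flow now 14.
No augmenting path remains; maximum flow = 14.
By max-flow min-cut, the minimum cut capacity equals the max flow.
In the residual graph, reachable from In: {In, r1, r3, r4}.
Min-cut edges: In→Eg (9), r4→Eg (5); capacity 9 + 5 = 14.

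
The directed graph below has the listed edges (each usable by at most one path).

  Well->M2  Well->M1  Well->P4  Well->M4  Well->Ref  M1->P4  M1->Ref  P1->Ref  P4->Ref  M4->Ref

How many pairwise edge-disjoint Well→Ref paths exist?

Assign every edge capacity 1; by Menger, the answer equals the max flow.
Path Well→Ref (+1); total 1.
Path Well→M1→Ref (+1); total 2.
Path Well→P4→Ref (+1); total 3.
Path Well→M4→Ref (+1); total 4.
No residual Well→Ref path; max flow = 4.
Certifying cut of size 4: {Well→M1, Well→M4, Well→P4, Well→Ref}.

4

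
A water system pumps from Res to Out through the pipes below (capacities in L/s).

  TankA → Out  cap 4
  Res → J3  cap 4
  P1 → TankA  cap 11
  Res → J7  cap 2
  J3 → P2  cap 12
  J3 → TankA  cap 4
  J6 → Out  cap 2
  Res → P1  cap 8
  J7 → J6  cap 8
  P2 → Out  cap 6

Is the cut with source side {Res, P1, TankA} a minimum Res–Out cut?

Given cut capacity: 4 + 2 + 4 = 10.
Augment Res→P1→TankA→Out: bottleneck 4, flow now 4.
Augment Res→J3→P2→Out: bottleneck 4, flow now 8.
Augment Res→J7→J6→Out: bottleneck 2, flow now 10.
No augmenting path remains; maximum flow = 10.
Cut capacity 10 equals the max flow, so it is a minimum cut.

Yes — it is a minimum cut (capacity 10).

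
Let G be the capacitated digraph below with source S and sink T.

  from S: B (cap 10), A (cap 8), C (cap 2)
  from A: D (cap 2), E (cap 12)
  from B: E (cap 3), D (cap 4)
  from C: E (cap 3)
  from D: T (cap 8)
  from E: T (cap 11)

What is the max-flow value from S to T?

17

Augment S→A→D→T: bottleneck 2, flow now 2.
Augment S→A→E→T: bottleneck 6, flow now 8.
Augment S→B→D→T: bottleneck 4, flow now 12.
Augment S→B→E→T: bottleneck 3, flow now 15.
Augment S→C→E→T: bottleneck 2, flow now 17.
No augmenting path remains; maximum flow = 17.
In the residual graph, reachable from S: {S, B}.
Min-cut edges: S→A (8), S→C (2), B→D (4), B→E (3); capacity 8 + 2 + 4 + 3 = 17.
This cut is saturated, so no flow can exceed 17.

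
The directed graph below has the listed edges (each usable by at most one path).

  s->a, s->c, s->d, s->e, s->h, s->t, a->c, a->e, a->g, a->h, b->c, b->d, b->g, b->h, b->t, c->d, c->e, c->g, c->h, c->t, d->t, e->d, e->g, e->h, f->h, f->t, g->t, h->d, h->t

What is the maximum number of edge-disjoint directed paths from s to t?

Assign every edge capacity 1; by Menger, the answer equals the max flow.
Path s→t (+1); total 1.
Path s→c→t (+1); total 2.
Path s→d→t (+1); total 3.
Path s→h→t (+1); total 4.
Path s→a→g→t (+1); total 5.
No residual s→t path; max flow = 5.
Certifying cut of size 5: {c→t, d→t, g→t, h→t, s→t}.

5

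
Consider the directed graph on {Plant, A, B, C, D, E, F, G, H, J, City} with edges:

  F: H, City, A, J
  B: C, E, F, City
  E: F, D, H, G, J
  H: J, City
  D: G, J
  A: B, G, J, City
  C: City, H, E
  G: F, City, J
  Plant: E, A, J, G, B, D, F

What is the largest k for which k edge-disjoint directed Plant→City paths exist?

6

Assign every edge capacity 1; by Menger, the answer equals the max flow.
Path Plant→A→City (+1); total 1.
Path Plant→B→City (+1); total 2.
Path Plant→F→City (+1); total 3.
Path Plant→G→City (+1); total 4.
Path Plant→E→H→City (+1); total 5.
Path Plant→D→G→F→A→B→C→City (+1); total 6.
No residual Plant→City path; max flow = 6.
Certifying cut of size 6: {Plant→A, Plant→B, Plant→D, Plant→E, Plant→F, Plant→G}.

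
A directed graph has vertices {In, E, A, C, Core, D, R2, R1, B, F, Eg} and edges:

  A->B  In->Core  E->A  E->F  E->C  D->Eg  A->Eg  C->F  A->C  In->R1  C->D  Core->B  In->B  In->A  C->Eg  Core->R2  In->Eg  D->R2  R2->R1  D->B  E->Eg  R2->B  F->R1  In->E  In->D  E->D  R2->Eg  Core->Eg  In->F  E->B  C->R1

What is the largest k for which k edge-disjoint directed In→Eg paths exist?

Assign every edge capacity 1; by Menger, the answer equals the max flow.
Path In→Eg (+1); total 1.
Path In→E→Eg (+1); total 2.
Path In→A→Eg (+1); total 3.
Path In→Core→Eg (+1); total 4.
Path In→D→Eg (+1); total 5.
No residual In→Eg path; max flow = 5.
Certifying cut of size 5: {In→A, In→Core, In→D, In→E, In→Eg}.

5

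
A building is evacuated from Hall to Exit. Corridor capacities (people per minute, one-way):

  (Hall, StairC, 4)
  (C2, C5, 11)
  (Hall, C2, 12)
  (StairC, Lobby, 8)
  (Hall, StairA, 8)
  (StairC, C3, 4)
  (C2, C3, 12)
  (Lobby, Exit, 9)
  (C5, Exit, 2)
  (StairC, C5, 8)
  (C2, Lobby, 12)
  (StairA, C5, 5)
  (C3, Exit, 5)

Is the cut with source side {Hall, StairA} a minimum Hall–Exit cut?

No — its capacity is 21, but the minimum cut has capacity 16.

Given cut capacity: 12 + 4 + 5 = 21.
Augment Hall→C2→C3→Exit: bottleneck 5, flow now 5.
Augment Hall→C2→C5→Exit: bottleneck 2, flow now 7.
Augment Hall→C2→Lobby→Exit: bottleneck 5, flow now 12.
Augment Hall→StairC→Lobby→Exit: bottleneck 4, flow now 16.
No augmenting path remains; maximum flow = 16.
In the residual graph, reachable from Hall: {Hall, C2, StairC, StairA, C3, C5, Lobby}.
Min-cut edges: C3→Exit (5), C5→Exit (2), Lobby→Exit (9); capacity 5 + 2 + 9 = 16.
Cut capacity 21 exceeds the max flow 16, so it is not minimum.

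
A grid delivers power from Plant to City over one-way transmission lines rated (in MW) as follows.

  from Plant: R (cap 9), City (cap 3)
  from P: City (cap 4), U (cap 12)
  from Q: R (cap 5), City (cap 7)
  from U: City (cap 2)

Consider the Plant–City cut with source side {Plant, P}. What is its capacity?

28

Edges leaving {Plant, P}: Plant→R (9), Plant→City (3), P→U (12), P→City (4).
Cut capacity = 9 + 3 + 12 + 4 = 28.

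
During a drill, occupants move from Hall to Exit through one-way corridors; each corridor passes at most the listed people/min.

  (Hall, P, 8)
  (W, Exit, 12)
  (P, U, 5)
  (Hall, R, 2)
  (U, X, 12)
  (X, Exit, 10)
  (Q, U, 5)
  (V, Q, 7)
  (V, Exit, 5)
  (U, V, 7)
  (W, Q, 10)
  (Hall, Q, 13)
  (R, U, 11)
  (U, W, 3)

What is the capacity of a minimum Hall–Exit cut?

12

Augment Hall→P→U→V→Exit: bottleneck 5, flow now 5.
Augment Hall→Q→U→W→Exit: bottleneck 3, flow now 8.
Augment Hall→Q→U→X→Exit: bottleneck 2, flow now 10.
Augment Hall→R→U→X→Exit: bottleneck 2, flow now 12.
No augmenting path remains; maximum flow = 12.
By max-flow min-cut, the minimum cut capacity equals the max flow.
In the residual graph, reachable from Hall: {Hall, P, Q}.
Min-cut edges: Hall→R (2), P→U (5), Q→U (5); capacity 2 + 5 + 5 = 12.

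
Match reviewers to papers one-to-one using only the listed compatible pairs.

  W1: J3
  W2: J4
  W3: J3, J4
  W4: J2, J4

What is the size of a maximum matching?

3

Unit-capacity flow: source→left, listed edges, right→sink; max matching = max flow.
Augmenting path W1→J3 (+1); matched 1.
Augmenting path W2→J4 (+1); matched 2.
Augmenting path W4→J2 (+1); matched 3.
No augmenting path remains; maximum matching = 3.
König certificate: {W4, J3, J4} is a vertex cover of size 3 (every listed pair touches it), so no matching can be larger.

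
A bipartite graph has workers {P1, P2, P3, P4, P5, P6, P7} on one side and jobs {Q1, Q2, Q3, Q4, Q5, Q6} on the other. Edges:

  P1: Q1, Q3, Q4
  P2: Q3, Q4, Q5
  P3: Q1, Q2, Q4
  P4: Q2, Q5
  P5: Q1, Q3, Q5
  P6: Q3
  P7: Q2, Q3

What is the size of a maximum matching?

Unit-capacity flow: source→left, listed edges, right→sink; max matching = max flow.
Augmenting path P1→Q1 (+1); matched 1.
Augmenting path P2→Q3 (+1); matched 2.
Augmenting path P3→Q2 (+1); matched 3.
Augmenting path P4→Q5 (+1); matched 4.
Augmenting path P5→Q1→P1→Q4 (+1); matched 5.
No augmenting path remains; maximum matching = 5.
König certificate: {Q1, Q2, Q3, Q4, Q5} is a vertex cover of size 5 (every listed pair touches it), so no matching can be larger.

5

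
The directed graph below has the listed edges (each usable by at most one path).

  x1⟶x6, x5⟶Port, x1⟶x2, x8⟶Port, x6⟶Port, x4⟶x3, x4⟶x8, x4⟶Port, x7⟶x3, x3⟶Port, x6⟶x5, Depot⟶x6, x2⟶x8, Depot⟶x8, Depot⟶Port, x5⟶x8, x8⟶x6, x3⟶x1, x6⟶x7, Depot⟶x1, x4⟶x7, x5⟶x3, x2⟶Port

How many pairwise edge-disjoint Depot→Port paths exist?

4

Assign every edge capacity 1; by Menger, the answer equals the max flow.
Path Depot→Port (+1); total 1.
Path Depot→x6→Port (+1); total 2.
Path Depot→x8→Port (+1); total 3.
Path Depot→x1→x2→Port (+1); total 4.
No residual Depot→Port path; max flow = 4.
Certifying cut of size 4: {Depot→Port, Depot→x1, Depot→x6, Depot→x8}.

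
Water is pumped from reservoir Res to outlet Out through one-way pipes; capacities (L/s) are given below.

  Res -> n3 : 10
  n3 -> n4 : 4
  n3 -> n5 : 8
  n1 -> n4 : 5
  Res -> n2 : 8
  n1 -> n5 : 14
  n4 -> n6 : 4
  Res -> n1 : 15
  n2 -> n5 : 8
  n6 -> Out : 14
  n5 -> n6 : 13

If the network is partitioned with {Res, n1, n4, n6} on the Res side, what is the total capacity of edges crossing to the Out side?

Edges leaving {Res, n1, n4, n6}: Res→n2 (8), Res→n3 (10), n1→n5 (14), n6→Out (14).
Cut capacity = 8 + 10 + 14 + 14 = 46.

46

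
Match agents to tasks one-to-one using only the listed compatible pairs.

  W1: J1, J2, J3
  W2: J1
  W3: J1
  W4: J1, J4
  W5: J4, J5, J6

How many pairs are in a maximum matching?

Unit-capacity flow: source→left, listed edges, right→sink; max matching = max flow.
Augmenting path W1→J1 (+1); matched 1.
Augmenting path W4→J4 (+1); matched 2.
Augmenting path W5→J5 (+1); matched 3.
Augmenting path W2→J1→W1→J2 (+1); matched 4.
No augmenting path remains; maximum matching = 4.
König certificate: {W1, W4, W5, J1} is a vertex cover of size 4 (every listed pair touches it), so no matching can be larger.

4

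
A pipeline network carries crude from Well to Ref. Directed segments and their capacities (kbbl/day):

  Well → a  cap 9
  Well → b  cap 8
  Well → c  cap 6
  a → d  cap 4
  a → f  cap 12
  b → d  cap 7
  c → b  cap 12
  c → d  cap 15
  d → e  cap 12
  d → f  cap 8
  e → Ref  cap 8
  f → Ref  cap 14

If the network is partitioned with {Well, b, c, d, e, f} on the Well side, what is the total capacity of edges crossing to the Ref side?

Edges leaving {Well, b, c, d, e, f}: Well→a (9), e→Ref (8), f→Ref (14).
Cut capacity = 9 + 8 + 14 = 31.

31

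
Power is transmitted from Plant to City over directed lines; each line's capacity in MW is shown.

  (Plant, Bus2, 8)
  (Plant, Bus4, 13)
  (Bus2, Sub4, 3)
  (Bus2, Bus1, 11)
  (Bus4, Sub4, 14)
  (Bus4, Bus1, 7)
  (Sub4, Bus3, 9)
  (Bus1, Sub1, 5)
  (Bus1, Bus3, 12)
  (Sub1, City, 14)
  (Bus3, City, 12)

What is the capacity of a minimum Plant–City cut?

17

Augment Plant→Bus2→Sub4→Bus3→City: bottleneck 3, flow now 3.
Augment Plant→Bus2→Bus1→Sub1→City: bottleneck 5, flow now 8.
Augment Plant→Bus4→Sub4→Bus3→City: bottleneck 6, flow now 14.
Augment Plant→Bus4→Bus1→Bus3→City: bottleneck 3, flow now 17.
No augmenting path remains; maximum flow = 17.
By max-flow min-cut, the minimum cut capacity equals the max flow.
In the residual graph, reachable from Plant: {Plant, Bus2, Bus4, Sub4, Bus1, Bus3}.
Min-cut edges: Bus1→Sub1 (5), Bus3→City (12); capacity 5 + 12 = 17.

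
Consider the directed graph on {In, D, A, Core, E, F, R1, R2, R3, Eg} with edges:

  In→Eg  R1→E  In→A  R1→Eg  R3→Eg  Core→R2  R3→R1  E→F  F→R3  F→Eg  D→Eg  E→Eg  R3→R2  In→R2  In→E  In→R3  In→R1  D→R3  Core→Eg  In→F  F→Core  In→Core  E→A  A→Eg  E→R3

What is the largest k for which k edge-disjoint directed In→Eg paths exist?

7

Assign every edge capacity 1; by Menger, the answer equals the max flow.
Path In→Eg (+1); total 1.
Path In→A→Eg (+1); total 2.
Path In→Core→Eg (+1); total 3.
Path In→E→Eg (+1); total 4.
Path In→F→Eg (+1); total 5.
Path In→R1→Eg (+1); total 6.
Path In→R3→Eg (+1); total 7.
No residual In→Eg path; max flow = 7.
Certifying cut of size 7: {In→A, In→Core, In→E, In→Eg, In→F, In→R1, In→R3}.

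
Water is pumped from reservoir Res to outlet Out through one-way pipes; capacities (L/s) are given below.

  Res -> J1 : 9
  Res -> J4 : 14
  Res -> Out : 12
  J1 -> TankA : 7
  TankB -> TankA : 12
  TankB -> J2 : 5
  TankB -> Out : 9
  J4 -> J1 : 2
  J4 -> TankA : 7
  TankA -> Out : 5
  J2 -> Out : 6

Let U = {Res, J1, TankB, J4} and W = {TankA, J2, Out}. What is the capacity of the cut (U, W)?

52

Edges leaving {Res, J1, TankB, J4}: Res→Out (12), J1→TankA (7), TankB→TankA (12), TankB→J2 (5), TankB→Out (9), J4→TankA (7).
Cut capacity = 12 + 7 + 12 + 5 + 9 + 7 = 52.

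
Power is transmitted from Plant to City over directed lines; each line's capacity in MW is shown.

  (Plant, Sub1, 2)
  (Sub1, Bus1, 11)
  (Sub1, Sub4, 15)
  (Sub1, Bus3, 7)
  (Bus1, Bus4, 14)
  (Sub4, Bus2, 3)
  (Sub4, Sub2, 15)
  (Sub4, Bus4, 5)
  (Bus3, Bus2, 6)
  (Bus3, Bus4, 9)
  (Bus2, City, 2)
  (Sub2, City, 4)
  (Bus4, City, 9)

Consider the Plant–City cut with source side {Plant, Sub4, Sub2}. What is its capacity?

14

Edges leaving {Plant, Sub4, Sub2}: Plant→Sub1 (2), Sub4→Bus2 (3), Sub4→Bus4 (5), Sub2→City (4).
Cut capacity = 2 + 3 + 5 + 4 = 14.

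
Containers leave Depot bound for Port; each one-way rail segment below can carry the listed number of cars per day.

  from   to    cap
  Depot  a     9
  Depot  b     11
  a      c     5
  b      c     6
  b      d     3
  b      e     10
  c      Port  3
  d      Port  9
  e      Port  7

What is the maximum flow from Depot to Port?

Augment Depot→a→c→Port: bottleneck 3, flow now 3.
Augment Depot→b→d→Port: bottleneck 3, flow now 6.
Augment Depot→b→e→Port: bottleneck 7, flow now 13.
No augmenting path remains; maximum flow = 13.
In the residual graph, reachable from Depot: {Depot, a, b, c, e}.
Min-cut edges: b→d (3), c→Port (3), e→Port (7); capacity 3 + 3 + 7 = 13.
This cut is saturated, so no flow can exceed 13.

13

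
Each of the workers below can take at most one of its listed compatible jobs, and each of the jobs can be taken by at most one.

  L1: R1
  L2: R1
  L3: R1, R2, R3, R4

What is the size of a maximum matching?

2

Unit-capacity flow: source→left, listed edges, right→sink; max matching = max flow.
Augmenting path L1→R1 (+1); matched 1.
Augmenting path L3→R2 (+1); matched 2.
No augmenting path remains; maximum matching = 2.
König certificate: {L3, R1} is a vertex cover of size 2 (every listed pair touches it), so no matching can be larger.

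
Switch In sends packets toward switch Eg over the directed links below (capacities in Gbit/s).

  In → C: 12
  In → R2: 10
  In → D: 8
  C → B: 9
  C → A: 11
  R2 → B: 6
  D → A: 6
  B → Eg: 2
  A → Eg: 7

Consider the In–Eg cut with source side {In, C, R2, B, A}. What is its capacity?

Edges leaving {In, C, R2, B, A}: In→D (8), B→Eg (2), A→Eg (7).
Cut capacity = 8 + 2 + 7 = 17.

17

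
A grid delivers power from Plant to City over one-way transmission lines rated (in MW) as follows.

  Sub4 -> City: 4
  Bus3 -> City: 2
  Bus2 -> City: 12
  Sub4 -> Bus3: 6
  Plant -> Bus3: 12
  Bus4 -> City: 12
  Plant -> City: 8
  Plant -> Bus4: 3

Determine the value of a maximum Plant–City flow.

13

Augment Plant→City: bottleneck 8, flow now 8.
Augment Plant→Bus4→City: bottleneck 3, flow now 11.
Augment Plant→Bus3→City: bottleneck 2, flow now 13.
No augmenting path remains; maximum flow = 13.
In the residual graph, reachable from Plant: {Plant, Bus3}.
Min-cut edges: Plant→Bus4 (3), Plant→City (8), Bus3→City (2); capacity 3 + 8 + 2 = 13.
This cut is saturated, so no flow can exceed 13.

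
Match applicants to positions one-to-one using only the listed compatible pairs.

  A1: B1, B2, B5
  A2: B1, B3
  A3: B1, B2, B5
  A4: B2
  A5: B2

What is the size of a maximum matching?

Unit-capacity flow: source→left, listed edges, right→sink; max matching = max flow.
Augmenting path A1→B1 (+1); matched 1.
Augmenting path A2→B3 (+1); matched 2.
Augmenting path A3→B2 (+1); matched 3.
Augmenting path A4→B2→A3→B5 (+1); matched 4.
No augmenting path remains; maximum matching = 4.
König certificate: {A1, A2, A3, B2} is a vertex cover of size 4 (every listed pair touches it), so no matching can be larger.

4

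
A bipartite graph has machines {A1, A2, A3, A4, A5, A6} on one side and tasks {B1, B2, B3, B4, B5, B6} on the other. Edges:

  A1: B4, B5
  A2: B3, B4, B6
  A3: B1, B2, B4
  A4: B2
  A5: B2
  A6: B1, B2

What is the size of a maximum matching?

Unit-capacity flow: source→left, listed edges, right→sink; max matching = max flow.
Augmenting path A1→B4 (+1); matched 1.
Augmenting path A2→B3 (+1); matched 2.
Augmenting path A3→B1 (+1); matched 3.
Augmenting path A4→B2 (+1); matched 4.
Augmenting path A6→B1→A3→B4→A1→B5 (+1); matched 5.
No augmenting path remains; maximum matching = 5.
König certificate: {A1, A2, A3, A6, B2} is a vertex cover of size 5 (every listed pair touches it), so no matching can be larger.

5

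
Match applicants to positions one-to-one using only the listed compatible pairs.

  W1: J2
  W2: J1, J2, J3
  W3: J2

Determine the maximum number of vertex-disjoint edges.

Unit-capacity flow: source→left, listed edges, right→sink; max matching = max flow.
Augmenting path W1→J2 (+1); matched 1.
Augmenting path W2→J1 (+1); matched 2.
No augmenting path remains; maximum matching = 2.
König certificate: {W2, J2} is a vertex cover of size 2 (every listed pair touches it), so no matching can be larger.

2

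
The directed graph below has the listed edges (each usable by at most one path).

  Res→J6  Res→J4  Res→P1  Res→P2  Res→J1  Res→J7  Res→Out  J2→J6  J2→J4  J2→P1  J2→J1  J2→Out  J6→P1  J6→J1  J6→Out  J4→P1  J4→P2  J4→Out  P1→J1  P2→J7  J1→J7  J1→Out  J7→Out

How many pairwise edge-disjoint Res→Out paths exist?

Assign every edge capacity 1; by Menger, the answer equals the max flow.
Path Res→Out (+1); total 1.
Path Res→J6→Out (+1); total 2.
Path Res→J4→Out (+1); total 3.
Path Res→J1→Out (+1); total 4.
Path Res→J7→Out (+1); total 5.
No residual Res→Out path; max flow = 5.
Certifying cut of size 5: {J1→Out, J7→Out, Res→J4, Res→J6, Res→Out}.

5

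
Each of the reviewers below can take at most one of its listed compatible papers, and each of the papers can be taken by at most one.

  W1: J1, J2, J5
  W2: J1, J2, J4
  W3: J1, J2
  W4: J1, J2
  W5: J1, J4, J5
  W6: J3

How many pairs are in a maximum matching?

5

Unit-capacity flow: source→left, listed edges, right→sink; max matching = max flow.
Augmenting path W1→J1 (+1); matched 1.
Augmenting path W2→J2 (+1); matched 2.
Augmenting path W5→J4 (+1); matched 3.
Augmenting path W6→J3 (+1); matched 4.
Augmenting path W3→J1→W1→J5 (+1); matched 5.
No augmenting path remains; maximum matching = 5.
König certificate: {W6, J1, J2, J4, J5} is a vertex cover of size 5 (every listed pair touches it), so no matching can be larger.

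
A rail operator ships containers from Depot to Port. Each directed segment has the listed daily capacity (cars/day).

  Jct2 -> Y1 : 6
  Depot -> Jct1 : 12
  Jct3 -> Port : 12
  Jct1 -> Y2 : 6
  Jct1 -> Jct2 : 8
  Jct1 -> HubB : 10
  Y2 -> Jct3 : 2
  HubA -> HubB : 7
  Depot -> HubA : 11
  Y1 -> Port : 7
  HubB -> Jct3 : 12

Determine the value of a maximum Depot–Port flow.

18

Augment Depot→HubA→HubB→Jct3→Port: bottleneck 7, flow now 7.
Augment Depot→Jct1→Y2→Jct3→Port: bottleneck 2, flow now 9.
Augment Depot→Jct1→Jct2→Y1→Port: bottleneck 6, flow now 15.
Augment Depot→Jct1→HubB→Jct3→Port: bottleneck 3, flow now 18.
No augmenting path remains; maximum flow = 18.
In the residual graph, reachable from Depot: {Depot, HubA, Jct1, Y2, Jct2, HubB, Jct3}.
Min-cut edges: Jct2→Y1 (6), Jct3→Port (12); capacity 6 + 12 = 18.
This cut is saturated, so no flow can exceed 18.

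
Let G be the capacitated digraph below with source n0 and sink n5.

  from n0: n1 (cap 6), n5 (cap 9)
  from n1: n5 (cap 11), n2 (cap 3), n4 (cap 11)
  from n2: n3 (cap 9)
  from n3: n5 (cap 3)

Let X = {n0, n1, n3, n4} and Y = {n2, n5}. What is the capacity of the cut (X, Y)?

Edges leaving {n0, n1, n3, n4}: n0→n5 (9), n1→n2 (3), n1→n5 (11), n3→n5 (3).
Cut capacity = 9 + 3 + 11 + 3 = 26.

26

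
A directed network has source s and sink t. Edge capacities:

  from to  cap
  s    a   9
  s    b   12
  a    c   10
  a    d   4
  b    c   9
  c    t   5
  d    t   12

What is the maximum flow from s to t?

Augment s→a→c→t: bottleneck 5, flow now 5.
Augment s→a→d→t: bottleneck 4, flow now 9.
No augmenting path remains; maximum flow = 9.
In the residual graph, reachable from s: {s, a, b, c}.
Min-cut edges: a→d (4), c→t (5); capacity 4 + 5 = 9.
This cut is saturated, so no flow can exceed 9.

9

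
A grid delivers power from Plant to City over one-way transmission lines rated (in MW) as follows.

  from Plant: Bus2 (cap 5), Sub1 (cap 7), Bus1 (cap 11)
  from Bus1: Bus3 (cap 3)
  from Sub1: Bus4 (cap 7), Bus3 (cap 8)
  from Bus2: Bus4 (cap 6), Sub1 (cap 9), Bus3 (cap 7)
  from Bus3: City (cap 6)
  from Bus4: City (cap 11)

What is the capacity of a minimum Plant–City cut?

Augment Plant→Bus1→Bus3→City: bottleneck 3, flow now 3.
Augment Plant→Sub1→Bus3→City: bottleneck 3, flow now 6.
Augment Plant→Sub1→Bus4→City: bottleneck 4, flow now 10.
Augment Plant→Bus2→Bus4→City: bottleneck 5, flow now 15.
No augmenting path remains; maximum flow = 15.
By max-flow min-cut, the minimum cut capacity equals the max flow.
In the residual graph, reachable from Plant: {Plant, Bus1}.
Min-cut edges: Plant→Sub1 (7), Plant→Bus2 (5), Bus1→Bus3 (3); capacity 7 + 5 + 3 = 15.

15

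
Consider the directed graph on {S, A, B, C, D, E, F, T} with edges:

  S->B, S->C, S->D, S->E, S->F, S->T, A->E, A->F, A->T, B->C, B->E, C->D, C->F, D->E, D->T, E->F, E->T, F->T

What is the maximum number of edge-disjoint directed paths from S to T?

4

Assign every edge capacity 1; by Menger, the answer equals the max flow.
Path S→T (+1); total 1.
Path S→D→T (+1); total 2.
Path S→E→T (+1); total 3.
Path S→F→T (+1); total 4.
No residual S→T path; max flow = 4.
Certifying cut of size 4: {D→T, E→T, F→T, S→T}.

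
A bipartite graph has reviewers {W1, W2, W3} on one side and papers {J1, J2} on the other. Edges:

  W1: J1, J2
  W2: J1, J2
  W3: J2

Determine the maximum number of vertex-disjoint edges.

2

Unit-capacity flow: source→left, listed edges, right→sink; max matching = max flow.
Augmenting path W1→J1 (+1); matched 1.
Augmenting path W2→J2 (+1); matched 2.
No augmenting path remains; maximum matching = 2.
König certificate: {J1, J2} is a vertex cover of size 2 (every listed pair touches it), so no matching can be larger.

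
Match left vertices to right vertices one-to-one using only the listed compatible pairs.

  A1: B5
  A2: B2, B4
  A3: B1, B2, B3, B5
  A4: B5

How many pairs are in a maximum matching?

3

Unit-capacity flow: source→left, listed edges, right→sink; max matching = max flow.
Augmenting path A1→B5 (+1); matched 1.
Augmenting path A2→B2 (+1); matched 2.
Augmenting path A3→B1 (+1); matched 3.
No augmenting path remains; maximum matching = 3.
König certificate: {A2, A3, B5} is a vertex cover of size 3 (every listed pair touches it), so no matching can be larger.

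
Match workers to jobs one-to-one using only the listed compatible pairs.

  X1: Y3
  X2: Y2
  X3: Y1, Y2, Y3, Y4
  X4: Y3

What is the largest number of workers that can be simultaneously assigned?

3

Unit-capacity flow: source→left, listed edges, right→sink; max matching = max flow.
Augmenting path X1→Y3 (+1); matched 1.
Augmenting path X2→Y2 (+1); matched 2.
Augmenting path X3→Y1 (+1); matched 3.
No augmenting path remains; maximum matching = 3.
König certificate: {X2, X3, Y3} is a vertex cover of size 3 (every listed pair touches it), so no matching can be larger.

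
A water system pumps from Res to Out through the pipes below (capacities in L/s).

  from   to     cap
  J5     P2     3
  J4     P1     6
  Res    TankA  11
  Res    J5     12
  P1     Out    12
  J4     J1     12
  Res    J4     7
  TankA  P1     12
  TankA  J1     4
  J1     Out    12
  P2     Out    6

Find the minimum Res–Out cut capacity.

Augment Res→J4→J1→Out: bottleneck 7, flow now 7.
Augment Res→J5→P2→Out: bottleneck 3, flow now 10.
Augment Res→TankA→J1→Out: bottleneck 4, flow now 14.
Augment Res→TankA→P1→Out: bottleneck 7, flow now 21.
No augmenting path remains; maximum flow = 21.
By max-flow min-cut, the minimum cut capacity equals the max flow.
In the residual graph, reachable from Res: {Res, J5}.
Min-cut edges: Res→J4 (7), Res→TankA (11), J5→P2 (3); capacity 7 + 11 + 3 = 21.

21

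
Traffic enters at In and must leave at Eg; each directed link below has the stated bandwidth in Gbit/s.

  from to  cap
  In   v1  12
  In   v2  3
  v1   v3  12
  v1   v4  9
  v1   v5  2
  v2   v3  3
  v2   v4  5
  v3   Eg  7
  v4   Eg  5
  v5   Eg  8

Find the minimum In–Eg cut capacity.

Augment In→v1→v3→Eg: bottleneck 7, flow now 7.
Augment In→v1→v4→Eg: bottleneck 5, flow now 12.
Augment In→v2→v3→v1→v5→Eg: bottleneck 2, flow now 14. (uses reverse residual edge)
No augmenting path remains; maximum flow = 14.
By max-flow min-cut, the minimum cut capacity equals the max flow.
In the residual graph, reachable from In: {In, v1, v2, v3, v4}.
Min-cut edges: v1→v5 (2), v3→Eg (7), v4→Eg (5); capacity 2 + 7 + 5 = 14.

14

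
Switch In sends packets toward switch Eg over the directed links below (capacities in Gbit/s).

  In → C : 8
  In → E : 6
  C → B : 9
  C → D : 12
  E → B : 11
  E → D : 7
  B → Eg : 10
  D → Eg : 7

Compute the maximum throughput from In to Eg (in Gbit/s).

Augment In→C→B→Eg: bottleneck 8, flow now 8.
Augment In→E→B→Eg: bottleneck 2, flow now 10.
Augment In→E→D→Eg: bottleneck 4, flow now 14.
No augmenting path remains; maximum flow = 14.
In the residual graph, reachable from In: {In}.
Min-cut edges: In→C (8), In→E (6); capacity 8 + 6 = 14.
This cut is saturated, so no flow can exceed 14.

14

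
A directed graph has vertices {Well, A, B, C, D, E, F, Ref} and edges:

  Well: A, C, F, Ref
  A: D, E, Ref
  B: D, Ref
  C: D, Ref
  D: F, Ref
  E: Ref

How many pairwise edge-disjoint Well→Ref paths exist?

Assign every edge capacity 1; by Menger, the answer equals the max flow.
Path Well→Ref (+1); total 1.
Path Well→A→Ref (+1); total 2.
Path Well→C→Ref (+1); total 3.
No residual Well→Ref path; max flow = 3.
Certifying cut of size 3: {Well→A, Well→C, Well→Ref}.

3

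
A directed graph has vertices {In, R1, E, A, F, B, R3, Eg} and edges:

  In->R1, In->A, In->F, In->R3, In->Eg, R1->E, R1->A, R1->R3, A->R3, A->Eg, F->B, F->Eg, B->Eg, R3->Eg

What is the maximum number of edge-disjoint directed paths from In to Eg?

Assign every edge capacity 1; by Menger, the answer equals the max flow.
Path In→Eg (+1); total 1.
Path In→A→Eg (+1); total 2.
Path In→F→Eg (+1); total 3.
Path In→R3→Eg (+1); total 4.
No residual In→Eg path; max flow = 4.
Certifying cut of size 4: {A→Eg, In→Eg, In→F, R3→Eg}.

4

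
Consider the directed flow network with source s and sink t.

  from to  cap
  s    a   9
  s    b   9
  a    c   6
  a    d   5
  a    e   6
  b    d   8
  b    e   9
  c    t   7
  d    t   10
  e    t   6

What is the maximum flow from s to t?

18

Augment s→a→c→t: bottleneck 6, flow now 6.
Augment s→a→d→t: bottleneck 3, flow now 9.
Augment s→b→d→t: bottleneck 7, flow now 16.
Augment s→b→e→t: bottleneck 2, flow now 18.
No augmenting path remains; maximum flow = 18.
In the residual graph, reachable from s: {s}.
Min-cut edges: s→a (9), s→b (9); capacity 9 + 9 = 18.
This cut is saturated, so no flow can exceed 18.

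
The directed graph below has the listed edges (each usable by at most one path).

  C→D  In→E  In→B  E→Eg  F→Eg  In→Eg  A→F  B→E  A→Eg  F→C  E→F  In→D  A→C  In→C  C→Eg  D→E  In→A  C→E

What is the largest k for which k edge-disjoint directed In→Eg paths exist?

5

Assign every edge capacity 1; by Menger, the answer equals the max flow.
Path In→Eg (+1); total 1.
Path In→A→Eg (+1); total 2.
Path In→C→Eg (+1); total 3.
Path In→E→Eg (+1); total 4.
Path In→B→E→F→Eg (+1); total 5.
No residual In→Eg path; max flow = 5.
Certifying cut of size 5: {E→Eg, E→F, In→A, In→C, In→Eg}.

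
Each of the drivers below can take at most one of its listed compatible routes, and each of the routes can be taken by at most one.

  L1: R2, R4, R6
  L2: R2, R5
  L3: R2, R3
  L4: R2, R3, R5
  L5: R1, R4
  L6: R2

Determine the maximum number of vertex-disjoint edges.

5

Unit-capacity flow: source→left, listed edges, right→sink; max matching = max flow.
Augmenting path L1→R2 (+1); matched 1.
Augmenting path L2→R5 (+1); matched 2.
Augmenting path L3→R3 (+1); matched 3.
Augmenting path L5→R1 (+1); matched 4.
Augmenting path L4→R2→L1→R4 (+1); matched 5.
No augmenting path remains; maximum matching = 5.
König certificate: {L1, L5, R2, R3, R5} is a vertex cover of size 5 (every listed pair touches it), so no matching can be larger.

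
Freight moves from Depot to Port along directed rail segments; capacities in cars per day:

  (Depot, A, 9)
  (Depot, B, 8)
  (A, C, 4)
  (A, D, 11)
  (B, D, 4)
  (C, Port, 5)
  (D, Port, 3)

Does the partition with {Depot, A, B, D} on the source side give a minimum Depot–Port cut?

Given cut capacity: 4 + 3 = 7.
Augment Depot→A→C→Port: bottleneck 4, flow now 4.
Augment Depot→A→D→Port: bottleneck 3, flow now 7.
No augmenting path remains; maximum flow = 7.
Cut capacity 7 equals the max flow, so it is a minimum cut.

Yes — it is a minimum cut (capacity 7).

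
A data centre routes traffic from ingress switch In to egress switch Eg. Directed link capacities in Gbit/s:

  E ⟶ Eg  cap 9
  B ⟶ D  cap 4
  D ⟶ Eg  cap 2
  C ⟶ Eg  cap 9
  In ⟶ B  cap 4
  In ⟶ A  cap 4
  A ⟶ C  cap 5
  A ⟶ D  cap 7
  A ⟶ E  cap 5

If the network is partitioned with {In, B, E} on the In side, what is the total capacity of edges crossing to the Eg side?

Edges leaving {In, B, E}: In→A (4), B→D (4), E→Eg (9).
Cut capacity = 4 + 4 + 9 = 17.

17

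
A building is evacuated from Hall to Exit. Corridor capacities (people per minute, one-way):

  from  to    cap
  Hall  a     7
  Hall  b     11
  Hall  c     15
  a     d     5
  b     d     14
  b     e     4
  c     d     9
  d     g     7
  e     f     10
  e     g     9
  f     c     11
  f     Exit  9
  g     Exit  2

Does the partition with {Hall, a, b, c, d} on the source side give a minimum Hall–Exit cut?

Given cut capacity: 4 + 7 = 11.
Augment Hall→a→d→g→Exit: bottleneck 2, flow now 2.
Augment Hall→b→e→f→Exit: bottleneck 4, flow now 6.
No augmenting path remains; maximum flow = 6.
In the residual graph, reachable from Hall: {Hall, a, b, c, d, g}.
Min-cut edges: b→e (4), g→Exit (2); capacity 4 + 2 = 6.
Cut capacity 11 exceeds the max flow 6, so it is not minimum.

No — its capacity is 11, but the minimum cut has capacity 6.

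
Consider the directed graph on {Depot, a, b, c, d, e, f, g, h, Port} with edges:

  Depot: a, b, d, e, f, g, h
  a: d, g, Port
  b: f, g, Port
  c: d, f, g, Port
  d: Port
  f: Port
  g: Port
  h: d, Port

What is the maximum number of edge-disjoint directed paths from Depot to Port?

6

Assign every edge capacity 1; by Menger, the answer equals the max flow.
Path Depot→a→Port (+1); total 1.
Path Depot→b→Port (+1); total 2.
Path Depot→d→Port (+1); total 3.
Path Depot→f→Port (+1); total 4.
Path Depot→g→Port (+1); total 5.
Path Depot→h→Port (+1); total 6.
No residual Depot→Port path; max flow = 6.
Certifying cut of size 6: {Depot→a, Depot→b, Depot→d, Depot→f, Depot→g, Depot→h}.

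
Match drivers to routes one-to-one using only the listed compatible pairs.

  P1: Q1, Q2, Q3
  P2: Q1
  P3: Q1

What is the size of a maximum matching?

Unit-capacity flow: source→left, listed edges, right→sink; max matching = max flow.
Augmenting path P1→Q1 (+1); matched 1.
Augmenting path P2→Q1→P1→Q2 (+1); matched 2.
No augmenting path remains; maximum matching = 2.
König certificate: {P1, Q1} is a vertex cover of size 2 (every listed pair touches it), so no matching can be larger.

2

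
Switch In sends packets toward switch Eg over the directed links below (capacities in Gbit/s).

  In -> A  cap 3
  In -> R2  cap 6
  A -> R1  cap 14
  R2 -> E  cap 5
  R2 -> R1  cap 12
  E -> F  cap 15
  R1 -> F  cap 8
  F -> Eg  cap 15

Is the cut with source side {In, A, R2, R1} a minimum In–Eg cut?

Given cut capacity: 5 + 8 = 13.
Augment In→A→R1→F→Eg: bottleneck 3, flow now 3.
Augment In→R2→E→F→Eg: bottleneck 5, flow now 8.
Augment In→R2→R1→F→Eg: bottleneck 1, flow now 9.
No augmenting path remains; maximum flow = 9.
In the residual graph, reachable from In: {In}.
Min-cut edges: In→A (3), In→R2 (6); capacity 3 + 6 = 9.
Cut capacity 13 exceeds the max flow 9, so it is not minimum.

No — its capacity is 13, but the minimum cut has capacity 9.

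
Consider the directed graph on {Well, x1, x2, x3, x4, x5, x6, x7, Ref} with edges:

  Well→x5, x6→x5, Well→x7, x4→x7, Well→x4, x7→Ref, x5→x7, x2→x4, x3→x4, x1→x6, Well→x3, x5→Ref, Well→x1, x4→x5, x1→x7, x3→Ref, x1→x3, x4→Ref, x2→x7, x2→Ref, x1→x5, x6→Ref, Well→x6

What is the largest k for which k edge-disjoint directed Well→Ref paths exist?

Assign every edge capacity 1; by Menger, the answer equals the max flow.
Path Well→x3→Ref (+1); total 1.
Path Well→x4→Ref (+1); total 2.
Path Well→x5→Ref (+1); total 3.
Path Well→x6→Ref (+1); total 4.
Path Well→x7→Ref (+1); total 5.
No residual Well→Ref path; max flow = 5.
Certifying cut of size 5: {x3→Ref, x4→Ref, x5→Ref, x6→Ref, x7→Ref}.

5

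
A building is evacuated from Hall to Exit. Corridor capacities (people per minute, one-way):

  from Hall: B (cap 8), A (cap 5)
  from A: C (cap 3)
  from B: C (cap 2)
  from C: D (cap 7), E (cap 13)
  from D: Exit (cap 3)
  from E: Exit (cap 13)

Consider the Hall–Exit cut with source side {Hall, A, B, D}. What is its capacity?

8

Edges leaving {Hall, A, B, D}: A→C (3), B→C (2), D→Exit (3).
Cut capacity = 3 + 2 + 3 = 8.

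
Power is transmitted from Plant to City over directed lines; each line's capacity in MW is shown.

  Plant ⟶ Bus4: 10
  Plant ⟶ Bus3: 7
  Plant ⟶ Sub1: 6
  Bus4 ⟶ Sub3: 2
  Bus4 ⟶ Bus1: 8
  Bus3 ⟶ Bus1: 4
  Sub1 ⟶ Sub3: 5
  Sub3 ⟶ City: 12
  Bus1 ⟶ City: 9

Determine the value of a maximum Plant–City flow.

16

Augment Plant→Bus4→Sub3→City: bottleneck 2, flow now 2.
Augment Plant→Bus4→Bus1→City: bottleneck 8, flow now 10.
Augment Plant→Bus3→Bus1→City: bottleneck 1, flow now 11.
Augment Plant→Sub1→Sub3→City: bottleneck 5, flow now 16.
No augmenting path remains; maximum flow = 16.
In the residual graph, reachable from Plant: {Plant, Bus4, Bus3, Sub1, Bus1}.
Min-cut edges: Bus4→Sub3 (2), Sub1→Sub3 (5), Bus1→City (9); capacity 2 + 5 + 9 = 16.
This cut is saturated, so no flow can exceed 16.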